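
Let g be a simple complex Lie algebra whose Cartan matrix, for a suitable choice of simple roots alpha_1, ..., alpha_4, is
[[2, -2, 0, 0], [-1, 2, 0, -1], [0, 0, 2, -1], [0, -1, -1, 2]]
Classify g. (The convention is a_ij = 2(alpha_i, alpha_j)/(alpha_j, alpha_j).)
C4

The matrix has rank 4 with 2's on the diagonal. Reading the off-diagonal entries as Dynkin edges (a single edge where a_ij = a_ji = -1; a double or triple edge where a_ij * a_ji = 2 or 3), the diagram is a chain of 4 nodes with a double edge at one end; the terminal node there is the unique long simple root (C_4). One simple-root ordering that puts it in standard form is (alpha_3, alpha_4, alpha_2, alpha_1). So the algebra is type C_4, i.e. sp(8).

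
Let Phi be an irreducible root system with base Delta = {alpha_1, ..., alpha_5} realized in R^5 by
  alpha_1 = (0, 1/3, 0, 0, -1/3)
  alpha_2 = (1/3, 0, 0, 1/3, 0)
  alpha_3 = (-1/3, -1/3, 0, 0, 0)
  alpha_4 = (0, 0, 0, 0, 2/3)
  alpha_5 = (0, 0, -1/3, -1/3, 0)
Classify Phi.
Compute the Cartan integers a_ij = 2(alpha_i, alpha_j)/(alpha_j, alpha_j); the resulting 5x5 Cartan matrix is
[[2, 0, -1, -1, 0], [0, 2, -1, 0, -1], [-1, -1, 2, 0, 0], [-2, 0, 0, 2, 0], [0, -1, 0, 0, 2]].
The roots have two lengths (squared-length ratio 2:1); the short ones are alpha_{1,2,3,5}. The associated Dynkin diagram is a chain of 5 nodes with a double edge at one end; the terminal node there is the unique long simple root (C_5), so the type is C_5 (the algebra sp(10)).

C5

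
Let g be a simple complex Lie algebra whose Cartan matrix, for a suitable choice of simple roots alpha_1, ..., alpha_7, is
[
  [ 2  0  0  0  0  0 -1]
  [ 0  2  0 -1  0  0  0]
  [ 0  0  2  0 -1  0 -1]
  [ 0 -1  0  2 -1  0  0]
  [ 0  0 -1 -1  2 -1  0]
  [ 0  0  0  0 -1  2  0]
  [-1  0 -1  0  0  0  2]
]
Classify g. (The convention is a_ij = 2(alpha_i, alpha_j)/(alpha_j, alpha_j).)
The matrix has rank 7 with 2's on the diagonal. Reading the off-diagonal entries as Dynkin edges (a single edge where a_ij = a_ji = -1; a double or triple edge where a_ij * a_ji = 2 or 3), the diagram is a chain of 6 nodes with one extra node attached to the third node from one end (E_7). One simple-root ordering that puts it in standard form is (alpha_2, alpha_6, alpha_4, alpha_5, alpha_3, alpha_7, alpha_1). So the algebra is type E_7.

E7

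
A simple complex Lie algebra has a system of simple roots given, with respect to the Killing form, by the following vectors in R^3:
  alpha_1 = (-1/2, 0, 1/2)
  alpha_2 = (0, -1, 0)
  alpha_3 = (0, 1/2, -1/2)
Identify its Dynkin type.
C_3 (sp(6))

Compute the Cartan integers a_ij = 2(alpha_i, alpha_j)/(alpha_j, alpha_j); the resulting 3x3 Cartan matrix is
[[2, 0, -1], [0, 2, -2], [-1, -1, 2]].
The roots have two lengths (squared-length ratio 2:1); the short ones are alpha_{1,3}. The associated Dynkin diagram is a chain of 3 nodes with a double edge at one end; the terminal node there is the unique long simple root (C_3), so the type is C_3 (the algebra sp(6)).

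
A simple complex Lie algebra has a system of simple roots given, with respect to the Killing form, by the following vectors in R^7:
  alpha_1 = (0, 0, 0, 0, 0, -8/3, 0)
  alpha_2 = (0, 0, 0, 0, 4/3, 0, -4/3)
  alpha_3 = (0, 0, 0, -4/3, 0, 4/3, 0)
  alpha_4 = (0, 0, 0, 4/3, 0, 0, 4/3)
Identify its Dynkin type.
Compute the Cartan integers a_ij = 2(alpha_i, alpha_j)/(alpha_j, alpha_j); the resulting 4x4 Cartan matrix is
[[2, 0, -2, 0], [0, 2, 0, -1], [-1, 0, 2, -1], [0, -1, -1, 2]].
The roots have two lengths (squared-length ratio 2:1); the short ones are alpha_{2,3,4}. The associated Dynkin diagram is a chain of 4 nodes with a double edge at one end; the terminal node there is the unique long simple root (C_4), so the type is C_4 (the algebra sp(8)).

C4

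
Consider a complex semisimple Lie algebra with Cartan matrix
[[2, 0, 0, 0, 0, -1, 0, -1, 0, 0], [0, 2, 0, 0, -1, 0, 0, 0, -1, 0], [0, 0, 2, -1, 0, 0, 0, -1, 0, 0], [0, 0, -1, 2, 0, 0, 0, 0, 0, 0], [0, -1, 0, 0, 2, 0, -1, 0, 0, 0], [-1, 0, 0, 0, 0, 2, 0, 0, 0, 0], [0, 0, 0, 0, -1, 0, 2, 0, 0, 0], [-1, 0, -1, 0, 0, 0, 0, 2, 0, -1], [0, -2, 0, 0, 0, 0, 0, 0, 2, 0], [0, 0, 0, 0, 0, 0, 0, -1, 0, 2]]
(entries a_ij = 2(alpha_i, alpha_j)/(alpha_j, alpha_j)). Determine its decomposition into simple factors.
The diagram associated to this matrix has two connected components: the simple roots {alpha_2, alpha_5, alpha_7, alpha_9} form a chain of 4 nodes with a double edge at one end; the terminal node there is the unique long simple root (C_4), and {alpha_1, alpha_3, alpha_4, alpha_6, alpha_8, alpha_10} form a chain of 5 nodes with one extra node attached to the third node from one end (E_6). A semisimple Lie algebra decomposes uniquely as the direct sum of simple ideals, one per connected component of its Dynkin diagram, so g ≅ C_4 ⊕ E_6 (dimension 36 + 78 = 114).

type C_4 ⊕ type E_6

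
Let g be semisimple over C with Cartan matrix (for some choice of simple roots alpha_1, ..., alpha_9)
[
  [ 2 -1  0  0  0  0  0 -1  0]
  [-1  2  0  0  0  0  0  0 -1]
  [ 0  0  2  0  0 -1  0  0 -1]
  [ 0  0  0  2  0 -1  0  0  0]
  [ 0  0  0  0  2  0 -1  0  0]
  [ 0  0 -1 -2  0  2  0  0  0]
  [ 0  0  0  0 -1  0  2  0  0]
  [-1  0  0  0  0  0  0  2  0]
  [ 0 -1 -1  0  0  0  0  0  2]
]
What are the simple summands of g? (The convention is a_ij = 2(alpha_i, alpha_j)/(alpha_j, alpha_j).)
The diagram associated to this matrix has two connected components: the simple roots {alpha_5, alpha_7} form a chain of 2 nodes with single edges (A_2), and {alpha_1, alpha_2, alpha_3, alpha_4, alpha_6, alpha_8, alpha_9} form a chain of 7 nodes with a double edge at one end; the terminal node there is the unique short simple root (B_7). A semisimple Lie algebra decomposes uniquely as the direct sum of simple ideals, one per connected component of its Dynkin diagram, so g ≅ A_2 ⊕ B_7 (dimension 8 + 105 = 113).

A2 + B7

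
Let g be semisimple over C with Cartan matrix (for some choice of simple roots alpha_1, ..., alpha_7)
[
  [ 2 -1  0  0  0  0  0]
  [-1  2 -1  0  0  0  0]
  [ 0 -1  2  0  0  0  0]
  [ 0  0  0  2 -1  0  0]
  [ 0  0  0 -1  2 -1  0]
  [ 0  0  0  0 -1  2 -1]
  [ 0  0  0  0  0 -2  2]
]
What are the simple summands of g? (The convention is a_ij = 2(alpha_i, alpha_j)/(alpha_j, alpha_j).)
The diagram associated to this matrix has two connected components: the simple roots {alpha_1, alpha_2, alpha_3} form a chain of 3 nodes with single edges (A_3), and {alpha_4, alpha_5, alpha_6, alpha_7} form a chain of 4 nodes with a double edge at one end; the terminal node there is the unique long simple root (C_4). A semisimple Lie algebra decomposes uniquely as the direct sum of simple ideals, one per connected component of its Dynkin diagram, so g ≅ A_3 ⊕ C_4 (dimension 15 + 36 = 51).

A_3 + C_4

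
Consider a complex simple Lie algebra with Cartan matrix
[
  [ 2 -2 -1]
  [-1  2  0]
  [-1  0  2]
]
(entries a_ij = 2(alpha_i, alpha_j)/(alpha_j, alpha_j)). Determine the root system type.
B_3

The matrix has rank 3 with 2's on the diagonal. Reading the off-diagonal entries as Dynkin edges (a single edge where a_ij = a_ji = -1; a double or triple edge where a_ij * a_ji = 2 or 3), the diagram is a chain of 3 nodes with a double edge at one end; the terminal node there is the unique short simple root (B_3). One simple-root ordering that puts it in standard form is (alpha_3, alpha_1, alpha_2). So the algebra is type B_3, i.e. so(7).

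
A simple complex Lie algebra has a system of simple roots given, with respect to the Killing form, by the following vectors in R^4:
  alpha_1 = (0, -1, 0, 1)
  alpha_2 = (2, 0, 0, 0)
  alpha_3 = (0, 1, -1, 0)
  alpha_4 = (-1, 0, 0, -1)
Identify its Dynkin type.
type C_4

Compute the Cartan integers a_ij = 2(alpha_i, alpha_j)/(alpha_j, alpha_j); the resulting 4x4 Cartan matrix is
[[2, 0, -1, -1], [0, 2, 0, -2], [-1, 0, 2, 0], [-1, -1, 0, 2]].
The roots have two lengths (squared-length ratio 2:1); the short ones are alpha_{1,3,4}. The associated Dynkin diagram is a chain of 4 nodes with a double edge at one end; the terminal node there is the unique long simple root (C_4), so the type is C_4 (the algebra sp(8)).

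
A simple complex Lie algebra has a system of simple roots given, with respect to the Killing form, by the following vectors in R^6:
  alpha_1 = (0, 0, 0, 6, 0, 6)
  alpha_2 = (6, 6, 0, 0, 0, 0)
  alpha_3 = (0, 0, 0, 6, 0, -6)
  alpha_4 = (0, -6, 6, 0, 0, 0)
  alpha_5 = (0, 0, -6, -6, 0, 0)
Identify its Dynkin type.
Compute the Cartan integers a_ij = 2(alpha_i, alpha_j)/(alpha_j, alpha_j); the resulting 5x5 Cartan matrix is
[[2, 0, 0, 0, -1], [0, 2, 0, -1, 0], [0, 0, 2, 0, -1], [0, -1, 0, 2, -1], [-1, 0, -1, -1, 2]].
All simple roots have the same length, so the diagram is simply laced. The associated Dynkin diagram is a chain of 3 nodes with a fork of two nodes at one end (D_5), so the type is D_5 (the algebra so(10)).

D_5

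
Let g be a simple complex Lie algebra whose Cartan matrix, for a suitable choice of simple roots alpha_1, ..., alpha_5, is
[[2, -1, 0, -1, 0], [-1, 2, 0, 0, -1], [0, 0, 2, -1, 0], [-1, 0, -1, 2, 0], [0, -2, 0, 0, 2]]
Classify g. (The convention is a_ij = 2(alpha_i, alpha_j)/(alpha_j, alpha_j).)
C_5 (sp(10))

The matrix has rank 5 with 2's on the diagonal. Reading the off-diagonal entries as Dynkin edges (a single edge where a_ij = a_ji = -1; a double or triple edge where a_ij * a_ji = 2 or 3), the diagram is a chain of 5 nodes with a double edge at one end; the terminal node there is the unique long simple root (C_5). One simple-root ordering that puts it in standard form is (alpha_3, alpha_4, alpha_1, alpha_2, alpha_5). So the algebra is type C_5, i.e. sp(10).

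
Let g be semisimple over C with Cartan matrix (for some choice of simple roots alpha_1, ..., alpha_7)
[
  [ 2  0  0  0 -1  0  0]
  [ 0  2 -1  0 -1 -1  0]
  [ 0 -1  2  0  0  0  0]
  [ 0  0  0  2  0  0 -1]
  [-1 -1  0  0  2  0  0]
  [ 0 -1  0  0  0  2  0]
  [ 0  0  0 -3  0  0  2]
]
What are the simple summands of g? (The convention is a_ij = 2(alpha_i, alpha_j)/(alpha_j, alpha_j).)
D_5 + G_2

The diagram associated to this matrix has two connected components: the simple roots {alpha_1, alpha_2, alpha_3, alpha_5, alpha_6} form a chain of 3 nodes with a fork of two nodes at one end (D_5), and {alpha_4, alpha_7} form two nodes joined by a triple edge (G_2). A semisimple Lie algebra decomposes uniquely as the direct sum of simple ideals, one per connected component of its Dynkin diagram, so g ≅ D_5 ⊕ G_2 (dimension 45 + 14 = 59).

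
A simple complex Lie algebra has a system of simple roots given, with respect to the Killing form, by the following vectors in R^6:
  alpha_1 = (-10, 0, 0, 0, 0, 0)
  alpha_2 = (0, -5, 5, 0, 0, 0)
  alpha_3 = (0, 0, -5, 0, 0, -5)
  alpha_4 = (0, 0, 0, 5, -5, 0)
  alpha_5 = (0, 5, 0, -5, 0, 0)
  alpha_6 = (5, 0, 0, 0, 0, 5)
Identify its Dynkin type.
C_6 (sp(12))

Compute the Cartan integers a_ij = 2(alpha_i, alpha_j)/(alpha_j, alpha_j); the resulting 6x6 Cartan matrix is
[[2, 0, 0, 0, 0, -2], [0, 2, -1, 0, -1, 0], [0, -1, 2, 0, 0, -1], [0, 0, 0, 2, -1, 0], [0, -1, 0, -1, 2, 0], [-1, 0, -1, 0, 0, 2]].
The roots have two lengths (squared-length ratio 2:1); the short ones are alpha_{2,3,4,5,6}. The associated Dynkin diagram is a chain of 6 nodes with a double edge at one end; the terminal node there is the unique long simple root (C_6), so the type is C_6 (the algebra sp(12)).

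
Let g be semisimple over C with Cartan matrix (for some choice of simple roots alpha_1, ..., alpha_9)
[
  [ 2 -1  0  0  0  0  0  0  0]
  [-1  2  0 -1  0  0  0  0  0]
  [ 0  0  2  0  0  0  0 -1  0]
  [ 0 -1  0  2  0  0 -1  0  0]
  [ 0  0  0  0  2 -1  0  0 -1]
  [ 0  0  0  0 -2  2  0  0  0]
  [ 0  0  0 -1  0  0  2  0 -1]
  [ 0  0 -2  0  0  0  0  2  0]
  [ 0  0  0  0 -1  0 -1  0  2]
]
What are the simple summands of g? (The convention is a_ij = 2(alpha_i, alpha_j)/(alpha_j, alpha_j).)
The diagram associated to this matrix has two connected components: the simple roots {alpha_3, alpha_8} form a chain of 2 nodes with a double edge at one end; the terminal node there is the unique short simple root (B_2), and {alpha_1, alpha_2, alpha_4, alpha_5, alpha_6, alpha_7, alpha_9} form a chain of 7 nodes with a double edge at one end; the terminal node there is the unique long simple root (C_7). A semisimple Lie algebra decomposes uniquely as the direct sum of simple ideals, one per connected component of its Dynkin diagram, so g ≅ B_2 ⊕ C_7 (dimension 10 + 105 = 115).

B_2 (so(5)) + C_7 (sp(14))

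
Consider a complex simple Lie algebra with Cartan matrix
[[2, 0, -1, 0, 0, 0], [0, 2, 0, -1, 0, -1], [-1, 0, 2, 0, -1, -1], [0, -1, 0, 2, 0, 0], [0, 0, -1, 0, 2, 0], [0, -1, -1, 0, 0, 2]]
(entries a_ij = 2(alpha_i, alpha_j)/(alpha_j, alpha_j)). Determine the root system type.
The matrix has rank 6 with 2's on the diagonal. Reading the off-diagonal entries as Dynkin edges (a single edge where a_ij = a_ji = -1; a double or triple edge where a_ij * a_ji = 2 or 3), the diagram is a chain of 4 nodes with a fork of two nodes at one end (D_6). One simple-root ordering that puts it in standard form is (alpha_4, alpha_2, alpha_6, alpha_3, alpha_1, alpha_5). So the algebra is type D_6, i.e. so(12).

D_6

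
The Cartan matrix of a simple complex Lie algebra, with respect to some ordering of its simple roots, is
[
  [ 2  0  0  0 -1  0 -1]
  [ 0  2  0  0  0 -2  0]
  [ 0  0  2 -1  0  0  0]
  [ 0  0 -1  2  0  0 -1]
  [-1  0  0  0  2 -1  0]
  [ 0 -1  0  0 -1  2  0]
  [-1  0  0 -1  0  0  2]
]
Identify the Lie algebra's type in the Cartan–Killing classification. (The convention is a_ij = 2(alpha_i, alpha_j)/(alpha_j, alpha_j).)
The matrix has rank 7 with 2's on the diagonal. Reading the off-diagonal entries as Dynkin edges (a single edge where a_ij = a_ji = -1; a double or triple edge where a_ij * a_ji = 2 or 3), the diagram is a chain of 7 nodes with a double edge at one end; the terminal node there is the unique long simple root (C_7). One simple-root ordering that puts it in standard form is (alpha_3, alpha_4, alpha_7, alpha_1, alpha_5, alpha_6, alpha_2). So the algebra is type C_7, i.e. sp(14).

C_7 (sp(14))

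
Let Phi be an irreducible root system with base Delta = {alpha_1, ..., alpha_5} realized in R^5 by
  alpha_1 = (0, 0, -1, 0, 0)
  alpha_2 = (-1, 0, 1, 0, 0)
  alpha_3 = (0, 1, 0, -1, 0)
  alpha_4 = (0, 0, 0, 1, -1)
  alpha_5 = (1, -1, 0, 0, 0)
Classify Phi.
B_5 (so(11))

Compute the Cartan integers a_ij = 2(alpha_i, alpha_j)/(alpha_j, alpha_j); the resulting 5x5 Cartan matrix is
[[2, -1, 0, 0, 0], [-2, 2, 0, 0, -1], [0, 0, 2, -1, -1], [0, 0, -1, 2, 0], [0, -1, -1, 0, 2]].
The roots have two lengths (squared-length ratio 2:1); the short ones are alpha_{1}. The associated Dynkin diagram is a chain of 5 nodes with a double edge at one end; the terminal node there is the unique short simple root (B_5), so the type is B_5 (the algebra so(11)).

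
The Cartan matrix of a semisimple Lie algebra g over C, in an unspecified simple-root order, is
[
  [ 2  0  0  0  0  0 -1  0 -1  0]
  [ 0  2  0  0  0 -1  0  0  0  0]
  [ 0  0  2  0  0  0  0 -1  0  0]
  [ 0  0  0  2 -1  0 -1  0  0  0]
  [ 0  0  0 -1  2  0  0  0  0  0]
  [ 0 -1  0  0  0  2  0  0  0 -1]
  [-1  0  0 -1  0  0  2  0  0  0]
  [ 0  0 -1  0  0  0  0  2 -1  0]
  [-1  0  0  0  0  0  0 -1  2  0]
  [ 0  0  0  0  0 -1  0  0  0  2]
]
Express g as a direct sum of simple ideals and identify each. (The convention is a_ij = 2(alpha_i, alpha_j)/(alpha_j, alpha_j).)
The diagram associated to this matrix has two connected components: the simple roots {alpha_2, alpha_6, alpha_10} form a chain of 3 nodes with single edges (A_3), and {alpha_1, alpha_3, alpha_4, alpha_5, alpha_7, alpha_8, alpha_9} form a chain of 7 nodes with single edges (A_7). A semisimple Lie algebra decomposes uniquely as the direct sum of simple ideals, one per connected component of its Dynkin diagram, so g ≅ A_3 ⊕ A_7 (dimension 15 + 63 = 78).

A3 + A7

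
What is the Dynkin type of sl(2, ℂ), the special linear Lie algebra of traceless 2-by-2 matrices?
This is sl(2), which has dimension 2^2 - 1 = 3 and rank 2 - 1 = 1 (a Cartan subalgebra is the diagonal traceless matrices). In the classification of classical Lie algebras, the special linear algebra sl(n+1) has type A_n; here n = 1, so the Dynkin diagram is a chain of 1 nodes with single edges (A_1). Hence the type is A_1.

type A_1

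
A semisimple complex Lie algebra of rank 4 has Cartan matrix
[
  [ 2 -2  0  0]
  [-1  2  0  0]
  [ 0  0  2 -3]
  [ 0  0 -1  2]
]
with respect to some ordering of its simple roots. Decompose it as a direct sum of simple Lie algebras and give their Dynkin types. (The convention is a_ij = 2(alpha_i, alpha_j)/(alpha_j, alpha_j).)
The diagram associated to this matrix has two connected components: the simple roots {alpha_1, alpha_2} form a chain of 2 nodes with a double edge at one end; the terminal node there is the unique short simple root (B_2), and {alpha_3, alpha_4} form two nodes joined by a triple edge (G_2). A semisimple Lie algebra decomposes uniquely as the direct sum of simple ideals, one per connected component of its Dynkin diagram, so g ≅ B_2 ⊕ G_2 (dimension 10 + 14 = 24).

B_2 + G_2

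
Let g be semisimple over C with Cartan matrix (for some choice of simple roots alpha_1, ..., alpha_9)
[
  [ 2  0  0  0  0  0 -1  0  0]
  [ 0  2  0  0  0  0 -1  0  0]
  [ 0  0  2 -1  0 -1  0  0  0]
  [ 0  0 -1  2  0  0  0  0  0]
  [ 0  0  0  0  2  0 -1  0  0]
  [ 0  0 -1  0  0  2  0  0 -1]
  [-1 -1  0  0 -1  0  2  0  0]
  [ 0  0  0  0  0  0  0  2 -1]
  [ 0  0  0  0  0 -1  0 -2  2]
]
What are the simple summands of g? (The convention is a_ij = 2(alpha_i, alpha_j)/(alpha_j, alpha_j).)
B_5 + D_4

The diagram associated to this matrix has two connected components: the simple roots {alpha_3, alpha_4, alpha_6, alpha_8, alpha_9} form a chain of 5 nodes with a double edge at one end; the terminal node there is the unique short simple root (B_5), and {alpha_1, alpha_2, alpha_5, alpha_7} form a chain of 2 nodes with a fork of two nodes at one end (D_4). A semisimple Lie algebra decomposes uniquely as the direct sum of simple ideals, one per connected component of its Dynkin diagram, so g ≅ B_5 ⊕ D_4 (dimension 55 + 28 = 83).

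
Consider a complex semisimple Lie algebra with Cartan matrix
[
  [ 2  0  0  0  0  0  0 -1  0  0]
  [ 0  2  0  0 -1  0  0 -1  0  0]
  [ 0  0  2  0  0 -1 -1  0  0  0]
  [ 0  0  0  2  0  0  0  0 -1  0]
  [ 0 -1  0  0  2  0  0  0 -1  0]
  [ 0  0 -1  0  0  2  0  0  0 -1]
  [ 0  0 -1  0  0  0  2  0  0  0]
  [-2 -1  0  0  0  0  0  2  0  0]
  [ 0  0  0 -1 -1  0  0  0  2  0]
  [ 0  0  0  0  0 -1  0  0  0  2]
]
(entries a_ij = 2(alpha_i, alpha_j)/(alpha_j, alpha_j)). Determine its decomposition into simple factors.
A_4 (sl(5)) ⊕ B_6 (so(13))

The diagram associated to this matrix has two connected components: the simple roots {alpha_3, alpha_6, alpha_7, alpha_10} form a chain of 4 nodes with single edges (A_4), and {alpha_1, alpha_2, alpha_4, alpha_5, alpha_8, alpha_9} form a chain of 6 nodes with a double edge at one end; the terminal node there is the unique short simple root (B_6). A semisimple Lie algebra decomposes uniquely as the direct sum of simple ideals, one per connected component of its Dynkin diagram, so g ≅ A_4 ⊕ B_6 (dimension 24 + 78 = 102).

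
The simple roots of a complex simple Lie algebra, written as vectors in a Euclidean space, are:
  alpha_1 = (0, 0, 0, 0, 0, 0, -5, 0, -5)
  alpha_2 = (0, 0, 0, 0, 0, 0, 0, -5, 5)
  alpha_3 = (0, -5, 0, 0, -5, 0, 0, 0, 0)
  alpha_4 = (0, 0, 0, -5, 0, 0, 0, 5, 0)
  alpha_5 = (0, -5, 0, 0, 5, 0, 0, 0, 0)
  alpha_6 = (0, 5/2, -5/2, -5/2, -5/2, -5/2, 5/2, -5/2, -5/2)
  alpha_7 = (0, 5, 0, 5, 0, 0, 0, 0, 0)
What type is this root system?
Compute the Cartan integers a_ij = 2(alpha_i, alpha_j)/(alpha_j, alpha_j); the resulting 7x7 Cartan matrix is
[[2, -1, 0, 0, 0, 0, 0], [-1, 2, 0, -1, 0, 0, 0], [0, 0, 2, 0, 0, 0, -1], [0, -1, 0, 2, 0, 0, -1], [0, 0, 0, 0, 2, -1, -1], [0, 0, 0, 0, -1, 2, 0], [0, 0, -1, -1, -1, 0, 2]].
All simple roots have the same length, so the diagram is simply laced. The associated Dynkin diagram is a chain of 6 nodes with one extra node attached to the third node from one end (E_7), so the type is E_7.

E_7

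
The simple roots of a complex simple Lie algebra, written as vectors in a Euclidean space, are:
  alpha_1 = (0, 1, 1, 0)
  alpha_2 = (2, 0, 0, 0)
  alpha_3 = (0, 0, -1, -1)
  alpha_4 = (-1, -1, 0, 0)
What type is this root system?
Compute the Cartan integers a_ij = 2(alpha_i, alpha_j)/(alpha_j, alpha_j); the resulting 4x4 Cartan matrix is
[[2, 0, -1, -1], [0, 2, 0, -2], [-1, 0, 2, 0], [-1, -1, 0, 2]].
The roots have two lengths (squared-length ratio 2:1); the short ones are alpha_{1,3,4}. The associated Dynkin diagram is a chain of 4 nodes with a double edge at one end; the terminal node there is the unique long simple root (C_4), so the type is C_4 (the algebra sp(8)).

type C_4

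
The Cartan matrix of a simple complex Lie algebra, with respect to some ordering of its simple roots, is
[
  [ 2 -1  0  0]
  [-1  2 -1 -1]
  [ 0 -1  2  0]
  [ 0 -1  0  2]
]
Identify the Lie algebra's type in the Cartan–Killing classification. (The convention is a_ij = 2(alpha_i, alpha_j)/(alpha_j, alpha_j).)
The matrix has rank 4 with 2's on the diagonal. Reading the off-diagonal entries as Dynkin edges (a single edge where a_ij = a_ji = -1; a double or triple edge where a_ij * a_ji = 2 or 3), the diagram is a chain of 2 nodes with a fork of two nodes at one end (D_4). One simple-root ordering that puts it in standard form is (alpha_4, alpha_2, alpha_1, alpha_3). So the algebra is type D_4, i.e. so(8).

D_4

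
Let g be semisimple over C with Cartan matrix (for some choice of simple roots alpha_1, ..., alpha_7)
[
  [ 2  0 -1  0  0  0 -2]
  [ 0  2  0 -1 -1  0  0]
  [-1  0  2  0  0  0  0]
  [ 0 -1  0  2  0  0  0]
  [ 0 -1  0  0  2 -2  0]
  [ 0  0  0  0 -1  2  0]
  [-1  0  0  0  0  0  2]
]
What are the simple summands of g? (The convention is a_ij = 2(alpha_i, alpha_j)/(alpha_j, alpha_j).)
B3 ⊕ B4

The diagram associated to this matrix has two connected components: the simple roots {alpha_1, alpha_3, alpha_7} form a chain of 3 nodes with a double edge at one end; the terminal node there is the unique short simple root (B_3), and {alpha_2, alpha_4, alpha_5, alpha_6} form a chain of 4 nodes with a double edge at one end; the terminal node there is the unique short simple root (B_4). A semisimple Lie algebra decomposes uniquely as the direct sum of simple ideals, one per connected component of its Dynkin diagram, so g ≅ B_3 ⊕ B_4 (dimension 21 + 36 = 57).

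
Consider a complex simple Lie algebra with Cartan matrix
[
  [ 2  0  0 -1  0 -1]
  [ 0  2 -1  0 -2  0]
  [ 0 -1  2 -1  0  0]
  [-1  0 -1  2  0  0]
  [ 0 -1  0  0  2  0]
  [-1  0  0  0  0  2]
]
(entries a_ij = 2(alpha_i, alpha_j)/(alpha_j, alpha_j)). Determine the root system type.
B_6 (so(13))

The matrix has rank 6 with 2's on the diagonal. Reading the off-diagonal entries as Dynkin edges (a single edge where a_ij = a_ji = -1; a double or triple edge where a_ij * a_ji = 2 or 3), the diagram is a chain of 6 nodes with a double edge at one end; the terminal node there is the unique short simple root (B_6). One simple-root ordering that puts it in standard form is (alpha_6, alpha_1, alpha_4, alpha_3, alpha_2, alpha_5). So the algebra is type B_6, i.e. so(13).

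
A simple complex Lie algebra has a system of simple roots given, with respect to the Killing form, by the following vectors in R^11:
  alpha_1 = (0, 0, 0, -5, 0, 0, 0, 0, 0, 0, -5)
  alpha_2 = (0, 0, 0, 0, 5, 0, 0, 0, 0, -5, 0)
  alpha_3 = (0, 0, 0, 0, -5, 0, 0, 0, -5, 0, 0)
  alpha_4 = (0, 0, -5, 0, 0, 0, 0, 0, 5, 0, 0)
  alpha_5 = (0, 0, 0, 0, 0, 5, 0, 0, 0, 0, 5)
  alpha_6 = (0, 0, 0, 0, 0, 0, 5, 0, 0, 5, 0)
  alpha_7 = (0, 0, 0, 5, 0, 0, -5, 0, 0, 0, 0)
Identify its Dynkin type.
A7

Compute the Cartan integers a_ij = 2(alpha_i, alpha_j)/(alpha_j, alpha_j); the resulting 7x7 Cartan matrix is
[[2, 0, 0, 0, -1, 0, -1], [0, 2, -1, 0, 0, -1, 0], [0, -1, 2, -1, 0, 0, 0], [0, 0, -1, 2, 0, 0, 0], [-1, 0, 0, 0, 2, 0, 0], [0, -1, 0, 0, 0, 2, -1], [-1, 0, 0, 0, 0, -1, 2]].
All simple roots have the same length, so the diagram is simply laced. The associated Dynkin diagram is a chain of 7 nodes with single edges (A_7), so the type is A_7 (the algebra sl(8)).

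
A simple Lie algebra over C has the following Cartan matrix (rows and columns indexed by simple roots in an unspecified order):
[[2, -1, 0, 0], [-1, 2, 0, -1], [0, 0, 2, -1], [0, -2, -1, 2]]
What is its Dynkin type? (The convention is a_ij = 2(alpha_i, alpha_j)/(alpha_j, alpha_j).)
The matrix has rank 4 with 2's on the diagonal. Reading the off-diagonal entries as Dynkin edges (a single edge where a_ij = a_ji = -1; a double or triple edge where a_ij * a_ji = 2 or 3), the diagram is a chain of 4 nodes with a double edge between the middle two (F_4). One simple-root ordering that puts it in standard form is (alpha_3, alpha_4, alpha_2, alpha_1). So the algebra is type F_4.

type F_4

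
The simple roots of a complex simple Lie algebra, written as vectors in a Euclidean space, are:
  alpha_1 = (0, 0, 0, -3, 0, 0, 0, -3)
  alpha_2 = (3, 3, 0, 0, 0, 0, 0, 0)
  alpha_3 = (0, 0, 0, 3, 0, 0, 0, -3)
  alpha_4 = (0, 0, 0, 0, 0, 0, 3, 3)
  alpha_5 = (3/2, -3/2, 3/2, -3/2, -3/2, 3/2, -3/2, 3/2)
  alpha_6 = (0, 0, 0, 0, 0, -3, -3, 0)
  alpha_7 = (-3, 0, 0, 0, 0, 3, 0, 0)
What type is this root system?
Compute the Cartan integers a_ij = 2(alpha_i, alpha_j)/(alpha_j, alpha_j); the resulting 7x7 Cartan matrix is
[[2, 0, 0, -1, 0, 0, 0], [0, 2, 0, 0, 0, 0, -1], [0, 0, 2, -1, -1, 0, 0], [-1, 0, -1, 2, 0, -1, 0], [0, 0, -1, 0, 2, 0, 0], [0, 0, 0, -1, 0, 2, -1], [0, -1, 0, 0, 0, -1, 2]].
All simple roots have the same length, so the diagram is simply laced. The associated Dynkin diagram is a chain of 6 nodes with one extra node attached to the third node from one end (E_7), so the type is E_7.

E_7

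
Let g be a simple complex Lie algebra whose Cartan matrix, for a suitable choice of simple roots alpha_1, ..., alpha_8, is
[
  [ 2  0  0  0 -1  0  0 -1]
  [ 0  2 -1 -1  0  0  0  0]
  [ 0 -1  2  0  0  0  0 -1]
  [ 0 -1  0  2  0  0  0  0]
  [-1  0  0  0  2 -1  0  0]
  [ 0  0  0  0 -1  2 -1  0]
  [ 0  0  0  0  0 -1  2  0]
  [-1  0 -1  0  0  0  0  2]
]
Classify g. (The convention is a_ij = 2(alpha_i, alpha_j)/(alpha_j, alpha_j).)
A_8

The matrix has rank 8 with 2's on the diagonal. Reading the off-diagonal entries as Dynkin edges (a single edge where a_ij = a_ji = -1; a double or triple edge where a_ij * a_ji = 2 or 3), the diagram is a chain of 8 nodes with single edges (A_8). One simple-root ordering that puts it in standard form is (alpha_4, alpha_2, alpha_3, alpha_8, alpha_1, alpha_5, alpha_6, alpha_7). So the algebra is type A_8, i.e. sl(9).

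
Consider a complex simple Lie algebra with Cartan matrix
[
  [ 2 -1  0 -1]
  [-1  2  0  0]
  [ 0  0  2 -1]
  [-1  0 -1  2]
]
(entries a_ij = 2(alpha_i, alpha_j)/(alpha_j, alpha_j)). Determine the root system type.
A_4 (sl(5))

The matrix has rank 4 with 2's on the diagonal. Reading the off-diagonal entries as Dynkin edges (a single edge where a_ij = a_ji = -1; a double or triple edge where a_ij * a_ji = 2 or 3), the diagram is a chain of 4 nodes with single edges (A_4). One simple-root ordering that puts it in standard form is (alpha_3, alpha_4, alpha_1, alpha_2). So the algebra is type A_4, i.e. sl(5).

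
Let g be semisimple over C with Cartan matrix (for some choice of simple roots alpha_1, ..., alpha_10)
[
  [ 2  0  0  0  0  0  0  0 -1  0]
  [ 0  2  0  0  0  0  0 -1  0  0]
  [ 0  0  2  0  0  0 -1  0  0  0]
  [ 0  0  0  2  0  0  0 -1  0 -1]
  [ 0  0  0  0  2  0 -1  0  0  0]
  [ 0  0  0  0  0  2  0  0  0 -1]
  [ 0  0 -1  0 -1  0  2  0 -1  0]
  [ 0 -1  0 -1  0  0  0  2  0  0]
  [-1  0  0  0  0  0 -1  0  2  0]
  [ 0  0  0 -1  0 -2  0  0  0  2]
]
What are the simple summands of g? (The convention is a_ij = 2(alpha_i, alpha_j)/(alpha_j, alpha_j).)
B5 ⊕ D5

The diagram associated to this matrix has two connected components: the simple roots {alpha_2, alpha_4, alpha_6, alpha_8, alpha_10} form a chain of 5 nodes with a double edge at one end; the terminal node there is the unique short simple root (B_5), and {alpha_1, alpha_3, alpha_5, alpha_7, alpha_9} form a chain of 3 nodes with a fork of two nodes at one end (D_5). A semisimple Lie algebra decomposes uniquely as the direct sum of simple ideals, one per connected component of its Dynkin diagram, so g ≅ B_5 ⊕ D_5 (dimension 55 + 45 = 100).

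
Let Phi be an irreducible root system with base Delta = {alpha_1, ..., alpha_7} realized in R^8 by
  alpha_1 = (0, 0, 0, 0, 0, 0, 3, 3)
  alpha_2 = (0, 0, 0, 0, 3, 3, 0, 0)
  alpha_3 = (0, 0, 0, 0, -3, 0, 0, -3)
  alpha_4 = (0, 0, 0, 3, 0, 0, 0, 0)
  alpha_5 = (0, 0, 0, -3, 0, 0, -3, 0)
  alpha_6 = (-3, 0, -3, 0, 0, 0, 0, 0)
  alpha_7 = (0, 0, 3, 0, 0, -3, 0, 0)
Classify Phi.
Compute the Cartan integers a_ij = 2(alpha_i, alpha_j)/(alpha_j, alpha_j); the resulting 7x7 Cartan matrix is
[[2, 0, -1, 0, -1, 0, 0], [0, 2, -1, 0, 0, 0, -1], [-1, -1, 2, 0, 0, 0, 0], [0, 0, 0, 2, -1, 0, 0], [-1, 0, 0, -2, 2, 0, 0], [0, 0, 0, 0, 0, 2, -1], [0, -1, 0, 0, 0, -1, 2]].
The roots have two lengths (squared-length ratio 2:1); the short ones are alpha_{4}. The associated Dynkin diagram is a chain of 7 nodes with a double edge at one end; the terminal node there is the unique short simple root (B_7), so the type is B_7 (the algebra so(15)).

B_7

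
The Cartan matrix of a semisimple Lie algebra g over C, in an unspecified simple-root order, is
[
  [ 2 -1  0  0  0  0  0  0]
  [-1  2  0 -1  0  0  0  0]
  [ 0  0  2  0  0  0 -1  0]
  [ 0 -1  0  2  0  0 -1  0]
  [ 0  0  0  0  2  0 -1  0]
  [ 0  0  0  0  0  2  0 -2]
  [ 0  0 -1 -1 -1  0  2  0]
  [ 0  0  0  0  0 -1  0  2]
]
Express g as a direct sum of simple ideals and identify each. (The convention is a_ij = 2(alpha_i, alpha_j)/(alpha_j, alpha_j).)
The diagram associated to this matrix has two connected components: the simple roots {alpha_6, alpha_8} form a chain of 2 nodes with a double edge at one end; the terminal node there is the unique short simple root (B_2), and {alpha_1, alpha_2, alpha_3, alpha_4, alpha_5, alpha_7} form a chain of 4 nodes with a fork of two nodes at one end (D_6). A semisimple Lie algebra decomposes uniquely as the direct sum of simple ideals, one per connected component of its Dynkin diagram, so g ≅ B_2 ⊕ D_6 (dimension 10 + 66 = 76).

B2 ⊕ D6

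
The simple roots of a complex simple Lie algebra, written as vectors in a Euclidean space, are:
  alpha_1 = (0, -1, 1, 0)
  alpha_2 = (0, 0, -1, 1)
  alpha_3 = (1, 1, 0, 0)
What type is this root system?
Compute the Cartan integers a_ij = 2(alpha_i, alpha_j)/(alpha_j, alpha_j); the resulting 3x3 Cartan matrix is
[[2, -1, -1], [-1, 2, 0], [-1, 0, 2]].
All simple roots have the same length, so the diagram is simply laced. The associated Dynkin diagram is a chain of 3 nodes with single edges (A_3), so the type is A_3 (the algebra sl(4)).

type A_3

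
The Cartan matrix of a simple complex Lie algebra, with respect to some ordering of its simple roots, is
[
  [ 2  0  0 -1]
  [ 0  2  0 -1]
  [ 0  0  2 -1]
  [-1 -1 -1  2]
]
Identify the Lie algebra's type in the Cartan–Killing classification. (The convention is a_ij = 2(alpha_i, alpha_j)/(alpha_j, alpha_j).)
The matrix has rank 4 with 2's on the diagonal. Reading the off-diagonal entries as Dynkin edges (a single edge where a_ij = a_ji = -1; a double or triple edge where a_ij * a_ji = 2 or 3), the diagram is a chain of 2 nodes with a fork of two nodes at one end (D_4). One simple-root ordering that puts it in standard form is (alpha_1, alpha_4, alpha_3, alpha_2). So the algebra is type D_4, i.e. so(8).

D4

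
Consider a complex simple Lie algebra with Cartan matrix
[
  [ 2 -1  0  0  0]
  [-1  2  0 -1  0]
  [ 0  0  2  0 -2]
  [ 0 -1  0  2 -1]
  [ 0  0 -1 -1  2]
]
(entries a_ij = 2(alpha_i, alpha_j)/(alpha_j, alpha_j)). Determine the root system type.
C5

The matrix has rank 5 with 2's on the diagonal. Reading the off-diagonal entries as Dynkin edges (a single edge where a_ij = a_ji = -1; a double or triple edge where a_ij * a_ji = 2 or 3), the diagram is a chain of 5 nodes with a double edge at one end; the terminal node there is the unique long simple root (C_5). One simple-root ordering that puts it in standard form is (alpha_1, alpha_2, alpha_4, alpha_5, alpha_3). So the algebra is type C_5, i.e. sp(10).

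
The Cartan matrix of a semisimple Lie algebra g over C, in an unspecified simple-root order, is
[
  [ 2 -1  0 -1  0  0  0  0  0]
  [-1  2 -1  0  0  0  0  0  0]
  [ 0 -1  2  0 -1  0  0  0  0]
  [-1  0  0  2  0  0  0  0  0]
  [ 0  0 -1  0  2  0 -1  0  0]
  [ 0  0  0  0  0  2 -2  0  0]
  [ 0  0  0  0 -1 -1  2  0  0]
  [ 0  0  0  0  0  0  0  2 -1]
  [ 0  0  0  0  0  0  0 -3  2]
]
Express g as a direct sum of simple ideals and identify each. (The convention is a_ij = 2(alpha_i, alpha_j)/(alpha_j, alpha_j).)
type C_7 + type G_2

The diagram associated to this matrix has two connected components: the simple roots {alpha_1, alpha_2, alpha_3, alpha_4, alpha_5, alpha_6, alpha_7} form a chain of 7 nodes with a double edge at one end; the terminal node there is the unique long simple root (C_7), and {alpha_8, alpha_9} form two nodes joined by a triple edge (G_2). A semisimple Lie algebra decomposes uniquely as the direct sum of simple ideals, one per connected component of its Dynkin diagram, so g ≅ C_7 ⊕ G_2 (dimension 105 + 14 = 119).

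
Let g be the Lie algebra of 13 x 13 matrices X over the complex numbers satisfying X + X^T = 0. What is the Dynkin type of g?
This is so(13) with 13 odd, which has dimension 13(13-1)/2 = 78 and rank (13-1)/2 = 6. In the classification of classical Lie algebras, the orthogonal algebra so(2n+1) in an odd number of variables has type B_n; here n = 6, so the Dynkin diagram is a chain of 6 nodes with a double edge at one end; the terminal node there is the unique short simple root (B_6). Hence the type is B_6.

B_6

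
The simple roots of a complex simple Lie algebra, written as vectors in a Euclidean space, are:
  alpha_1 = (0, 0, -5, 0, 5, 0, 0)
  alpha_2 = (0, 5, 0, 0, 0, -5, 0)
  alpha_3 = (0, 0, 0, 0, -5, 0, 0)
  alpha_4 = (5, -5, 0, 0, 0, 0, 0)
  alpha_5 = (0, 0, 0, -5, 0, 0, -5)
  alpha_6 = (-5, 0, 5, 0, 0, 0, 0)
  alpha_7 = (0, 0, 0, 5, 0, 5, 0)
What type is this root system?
B_7 (so(15))

Compute the Cartan integers a_ij = 2(alpha_i, alpha_j)/(alpha_j, alpha_j); the resulting 7x7 Cartan matrix is
[[2, 0, -2, 0, 0, -1, 0], [0, 2, 0, -1, 0, 0, -1], [-1, 0, 2, 0, 0, 0, 0], [0, -1, 0, 2, 0, -1, 0], [0, 0, 0, 0, 2, 0, -1], [-1, 0, 0, -1, 0, 2, 0], [0, -1, 0, 0, -1, 0, 2]].
The roots have two lengths (squared-length ratio 2:1); the short ones are alpha_{3}. The associated Dynkin diagram is a chain of 7 nodes with a double edge at one end; the terminal node there is the unique short simple root (B_7), so the type is B_7 (the algebra so(15)).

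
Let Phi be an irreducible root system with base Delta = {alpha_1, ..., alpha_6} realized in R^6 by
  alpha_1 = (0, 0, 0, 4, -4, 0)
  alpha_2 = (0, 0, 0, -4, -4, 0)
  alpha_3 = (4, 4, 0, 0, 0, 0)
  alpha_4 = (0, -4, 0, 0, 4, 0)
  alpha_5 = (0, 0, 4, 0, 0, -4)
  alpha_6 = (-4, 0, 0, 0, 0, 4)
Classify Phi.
D_6

Compute the Cartan integers a_ij = 2(alpha_i, alpha_j)/(alpha_j, alpha_j); the resulting 6x6 Cartan matrix is
[[2, 0, 0, -1, 0, 0], [0, 2, 0, -1, 0, 0], [0, 0, 2, -1, 0, -1], [-1, -1, -1, 2, 0, 0], [0, 0, 0, 0, 2, -1], [0, 0, -1, 0, -1, 2]].
All simple roots have the same length, so the diagram is simply laced. The associated Dynkin diagram is a chain of 4 nodes with a fork of two nodes at one end (D_6), so the type is D_6 (the algebra so(12)).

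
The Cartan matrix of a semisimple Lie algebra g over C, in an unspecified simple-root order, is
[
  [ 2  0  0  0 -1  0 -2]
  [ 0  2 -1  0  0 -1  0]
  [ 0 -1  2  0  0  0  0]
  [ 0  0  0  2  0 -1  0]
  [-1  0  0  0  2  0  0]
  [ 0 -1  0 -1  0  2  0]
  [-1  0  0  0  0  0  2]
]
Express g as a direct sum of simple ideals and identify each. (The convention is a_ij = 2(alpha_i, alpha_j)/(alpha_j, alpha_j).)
The diagram associated to this matrix has two connected components: the simple roots {alpha_2, alpha_3, alpha_4, alpha_6} form a chain of 4 nodes with single edges (A_4), and {alpha_1, alpha_5, alpha_7} form a chain of 3 nodes with a double edge at one end; the terminal node there is the unique short simple root (B_3). A semisimple Lie algebra decomposes uniquely as the direct sum of simple ideals, one per connected component of its Dynkin diagram, so g ≅ A_4 ⊕ B_3 (dimension 24 + 21 = 45).

A_4 ⊕ B_3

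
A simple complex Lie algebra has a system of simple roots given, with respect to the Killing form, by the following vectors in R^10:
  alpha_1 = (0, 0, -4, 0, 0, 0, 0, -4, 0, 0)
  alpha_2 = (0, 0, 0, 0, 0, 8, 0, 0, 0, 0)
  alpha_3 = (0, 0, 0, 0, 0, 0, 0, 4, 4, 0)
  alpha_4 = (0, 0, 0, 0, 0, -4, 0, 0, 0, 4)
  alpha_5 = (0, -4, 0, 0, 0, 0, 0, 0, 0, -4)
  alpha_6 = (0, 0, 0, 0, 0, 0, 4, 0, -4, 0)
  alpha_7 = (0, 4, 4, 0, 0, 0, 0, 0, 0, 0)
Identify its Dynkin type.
C_7

Compute the Cartan integers a_ij = 2(alpha_i, alpha_j)/(alpha_j, alpha_j); the resulting 7x7 Cartan matrix is
[[2, 0, -1, 0, 0, 0, -1], [0, 2, 0, -2, 0, 0, 0], [-1, 0, 2, 0, 0, -1, 0], [0, -1, 0, 2, -1, 0, 0], [0, 0, 0, -1, 2, 0, -1], [0, 0, -1, 0, 0, 2, 0], [-1, 0, 0, 0, -1, 0, 2]].
The roots have two lengths (squared-length ratio 2:1); the short ones are alpha_{1,3,4,5,6,7}. The associated Dynkin diagram is a chain of 7 nodes with a double edge at one end; the terminal node there is the unique long simple root (C_7), so the type is C_7 (the algebra sp(14)).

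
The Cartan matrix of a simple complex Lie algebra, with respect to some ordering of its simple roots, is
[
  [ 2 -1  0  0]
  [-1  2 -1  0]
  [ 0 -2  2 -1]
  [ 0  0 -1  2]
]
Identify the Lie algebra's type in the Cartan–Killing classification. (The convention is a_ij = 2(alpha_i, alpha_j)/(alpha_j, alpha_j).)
F_4

The matrix has rank 4 with 2's on the diagonal. Reading the off-diagonal entries as Dynkin edges (a single edge where a_ij = a_ji = -1; a double or triple edge where a_ij * a_ji = 2 or 3), the diagram is a chain of 4 nodes with a double edge between the middle two (F_4). One simple-root ordering that puts it in standard form is (alpha_4, alpha_3, alpha_2, alpha_1). So the algebra is type F_4.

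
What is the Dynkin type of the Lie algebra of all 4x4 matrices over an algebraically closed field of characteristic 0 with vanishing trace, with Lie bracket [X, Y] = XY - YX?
This is sl(4), which has dimension 4^2 - 1 = 15 and rank 4 - 1 = 3 (a Cartan subalgebra is the diagonal traceless matrices). In the classification of classical Lie algebras, the special linear algebra sl(n+1) has type A_n; here n = 3, so the Dynkin diagram is a chain of 3 nodes with single edges (A_3). Hence the type is A_3.

type A_3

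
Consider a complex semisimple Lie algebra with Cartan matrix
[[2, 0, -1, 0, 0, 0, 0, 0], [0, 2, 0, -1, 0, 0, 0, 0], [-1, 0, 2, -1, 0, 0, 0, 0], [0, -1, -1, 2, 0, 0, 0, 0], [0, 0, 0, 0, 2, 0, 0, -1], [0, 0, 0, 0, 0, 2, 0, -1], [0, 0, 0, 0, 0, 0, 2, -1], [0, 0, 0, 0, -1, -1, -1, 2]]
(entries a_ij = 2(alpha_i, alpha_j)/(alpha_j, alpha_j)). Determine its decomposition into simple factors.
type A_4 ⊕ type D_4

The diagram associated to this matrix has two connected components: the simple roots {alpha_1, alpha_2, alpha_3, alpha_4} form a chain of 4 nodes with single edges (A_4), and {alpha_5, alpha_6, alpha_7, alpha_8} form a chain of 2 nodes with a fork of two nodes at one end (D_4). A semisimple Lie algebra decomposes uniquely as the direct sum of simple ideals, one per connected component of its Dynkin diagram, so g ≅ A_4 ⊕ D_4 (dimension 24 + 28 = 52).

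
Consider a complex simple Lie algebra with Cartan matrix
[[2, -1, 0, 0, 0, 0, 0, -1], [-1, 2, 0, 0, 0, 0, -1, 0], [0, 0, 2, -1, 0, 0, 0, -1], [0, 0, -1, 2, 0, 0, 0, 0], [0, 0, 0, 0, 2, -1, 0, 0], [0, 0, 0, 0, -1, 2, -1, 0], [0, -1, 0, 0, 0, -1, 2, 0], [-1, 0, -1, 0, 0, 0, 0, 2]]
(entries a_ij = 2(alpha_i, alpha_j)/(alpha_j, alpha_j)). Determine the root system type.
A_8

The matrix has rank 8 with 2's on the diagonal. Reading the off-diagonal entries as Dynkin edges (a single edge where a_ij = a_ji = -1; a double or triple edge where a_ij * a_ji = 2 or 3), the diagram is a chain of 8 nodes with single edges (A_8). One simple-root ordering that puts it in standard form is (alpha_5, alpha_6, alpha_7, alpha_2, alpha_1, alpha_8, alpha_3, alpha_4). So the algebra is type A_8, i.e. sl(9).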